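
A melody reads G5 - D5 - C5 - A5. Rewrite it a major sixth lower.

G5 -> Bb4
D5 -> F4
C5 -> Eb4
A5 -> C5

Bb4 F4 Eb4 C5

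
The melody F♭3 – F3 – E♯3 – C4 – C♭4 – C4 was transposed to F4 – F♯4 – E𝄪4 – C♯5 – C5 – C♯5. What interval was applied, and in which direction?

up an augmented octave

From Fb3 to F4 is 8 letter names — an octave of some quality.
Fb3 to F4 is 13 semitones, which makes it an augmented octave; the second version is higher, so the direction is up.
Checking another pair — C4 → C#5 — gives the same interval.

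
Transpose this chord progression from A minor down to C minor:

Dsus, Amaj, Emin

Fsus Cmaj Gmin

A minor down to C minor is a major sixth; each chord root moves by that interval while the quality stays the same.
Dsus: root D down a major sixth → F, giving Fsus.
Amaj: root A down a major sixth → C, giving Cmaj.
Emin: root E down a major sixth → G, giving Gmin.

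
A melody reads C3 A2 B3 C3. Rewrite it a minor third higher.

Eb3 C3 D4 Eb3

C3 gives Eb3
A2 gives C3
B3 gives D4
C3 gives Eb3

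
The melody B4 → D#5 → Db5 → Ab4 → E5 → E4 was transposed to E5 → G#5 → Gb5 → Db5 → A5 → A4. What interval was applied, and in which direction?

Take the first pair: B4 → E5. B to E spans 4 letter names, so the interval is some kind of fourth.
B4 to E5 is 5 semitones, which makes it a perfect fourth; the second version is higher, so the direction is up.
Checking another pair — E4 → A4 — gives the same interval.

up a perfect fourth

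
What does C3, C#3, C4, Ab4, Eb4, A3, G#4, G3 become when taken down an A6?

C3 down an augmented sixth is Ebb2.
An augmented sixth down from C#3 gives Eb2.
An augmented sixth down from C4 gives Ebb3.
An augmented sixth down from Ab4 gives Cbb4.
An augmented sixth down from Eb4 gives Gbb3.
An augmented sixth down from A3 gives Cb3.
An augmented sixth down from G#4 gives Bb3.
G3: a sixth down reaches B, and 10 semitones makes it Bbb2.

Ebb2 Eb2 Ebb3 Cbb4 Gbb3 Cb3 Bb3 Bbb2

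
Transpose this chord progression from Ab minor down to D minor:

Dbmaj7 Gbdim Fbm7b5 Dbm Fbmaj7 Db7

Gmaj7 Cdim Bbm7b5 Gm Bbmaj7 G7

Ab minor down to D minor is a diminished fifth; each chord root moves by that interval while the quality stays the same.
Dbmaj7: root Db down a diminished fifth → G, giving Gmaj7.
Gbdim: root Gb down a diminished fifth → C, giving Cdim.
Fbm7b5: root Fb down a diminished fifth → Bb, giving Bbm7b5.
Dbm: root Db down a diminished fifth → G, giving Gm.
Fbmaj7: root Fb down a diminished fifth → Bb, giving Bbmaj7.
Db7: root Db down a diminished fifth → G, giving G7.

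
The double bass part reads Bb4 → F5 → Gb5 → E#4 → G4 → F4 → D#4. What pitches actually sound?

The double bass sounds a perfect octave below written, so transpose each written note down a perfect octave.
Bb4 -> Bb3
F5 -> F4
Gb5 -> Gb4
E#4 -> E#3
G4 -> G3
F4 -> F3
D#4 -> D#3

Bb3 F4 Gb4 E#3 G3 F3 D#3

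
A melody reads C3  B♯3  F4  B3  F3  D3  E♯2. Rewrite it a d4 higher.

C3 up a diminished fourth is Fb3.
B#3: a fourth up reaches E, and 4 semitones makes it E4.
A diminished fourth up from F4 gives Bbb4.
B3 up a diminished fourth is Eb4.
F3: a fourth up reaches B, and 4 semitones makes it Bbb3.
A diminished fourth up from D3 gives Gb3.
E#2: a fourth up reaches A, and 4 semitones makes it A2.

Fb3 E4 Bbb4 Eb4 Bbb3 Gb3 A2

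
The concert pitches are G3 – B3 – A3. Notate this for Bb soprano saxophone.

The Bb soprano saxophone sounds a major second below written, so the written part must be a major second above concert — transpose each note up.
G3 -> A3
B3 -> C#4
A3 -> B3

A3 C#4 B3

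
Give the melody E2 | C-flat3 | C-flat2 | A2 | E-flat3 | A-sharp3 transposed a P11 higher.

E2 gives A3
Cb3 gives Fb4
Cb2 gives Fb3
A2 gives D4
Eb3 gives Ab4
A#3 gives D#5

A3 Fb4 Fb3 D4 Ab4 D#5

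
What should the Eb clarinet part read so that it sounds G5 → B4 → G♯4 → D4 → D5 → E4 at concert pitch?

E5 G#4 E#4 B3 B4 C#4

Written C4 sounds as Eb4 on the Eb clarinet, so concert pitches are written a minor third down.
G5 -> E5
B4 -> G#4
G#4 -> E#4
D4 -> B3
D5 -> B4
E4 -> C#4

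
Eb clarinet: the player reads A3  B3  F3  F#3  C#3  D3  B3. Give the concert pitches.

Written C4 on the Eb clarinet sounds as Eb4, a minor third higher; apply that shift to every note.
A3 → C4
B3 → D4
F3 → Ab3
F#3 → A3
C#3 → E3
D3 → F3
B3 → D4

C4 D4 Ab3 A3 E3 F3 D4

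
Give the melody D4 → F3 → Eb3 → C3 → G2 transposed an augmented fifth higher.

A#4 C#4 B3 G#3 D#3

D4 to A#4
F3 to C#4
Eb3 to B3
C3 to G#3
G2 to D#3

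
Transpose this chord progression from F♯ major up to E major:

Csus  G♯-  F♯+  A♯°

Bbsus F#- E+ G#°

F♯ major up to E major is a minor seventh; each chord root moves by that interval while the quality stays the same.
Csus: root C up a minor seventh → Bb, giving Bbsus.
G♯-: root G♯ up a minor seventh → F#, giving F#-.
F♯+: root F♯ up a minor seventh → E, giving E+.
A♯°: root A♯ up a minor seventh → G#, giving G#°.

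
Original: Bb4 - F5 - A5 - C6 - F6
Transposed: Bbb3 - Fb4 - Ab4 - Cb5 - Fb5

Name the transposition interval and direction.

Take the first pair: Bb4 → Bbb3. B to B spans 8 letter names, so the interval is some kind of octave.
Bbb3 to Bb4 is 13 semitones, which makes it an augmented octave; the second version is lower, so the direction is down.
Checking another pair — F6 → Fb5 — gives the same interval.

down an augmented octave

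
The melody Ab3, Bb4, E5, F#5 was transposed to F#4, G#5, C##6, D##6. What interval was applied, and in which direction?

up an augmented sixth

From Ab3 to F#4 is 6 letter names — a sixth of some quality.
Ab3 to F#4 is 10 semitones, which makes it an augmented sixth; the second version is higher, so the direction is up.
Checking another pair — F#5 → D##6 — gives the same interval.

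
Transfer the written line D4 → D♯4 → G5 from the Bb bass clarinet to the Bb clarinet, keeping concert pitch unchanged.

First find concert pitch: the Bb bass clarinet sounds a major ninth below written, so D4 D♯4 G5 sounds C3 C#3 F4.
Then write for Bb clarinet: it sounds a major second below written, so the part must be a major second above concert.
C3 → D3
C#3 → D#3
F4 → G4

D3 D#3 G4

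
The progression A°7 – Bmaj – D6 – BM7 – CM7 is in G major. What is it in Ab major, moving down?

Bb°7 Cmaj Eb6 CM7 DbM7

G major down to Ab major is a major seventh; each chord root moves by that interval while the quality stays the same.
A°7: root A down a major seventh → Bb, giving Bb°7.
Bmaj: root B down a major seventh → C, giving Cmaj.
D6: root D down a major seventh → Eb, giving Eb6.
BM7: root B down a major seventh → C, giving CM7.
CM7: root C down a major seventh → Db, giving DbM7.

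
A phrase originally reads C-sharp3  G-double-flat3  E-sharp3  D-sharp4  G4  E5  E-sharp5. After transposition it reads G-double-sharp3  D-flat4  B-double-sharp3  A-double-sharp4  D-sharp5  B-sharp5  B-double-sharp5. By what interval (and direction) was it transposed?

up an augmented fifth

Take the first pair: C#3 → G##3. C to G spans 5 letter names, so the interval is some kind of fifth.
C#3 to G##3 is 8 semitones, which makes it an augmented fifth; the second version is higher, so the direction is up.
Checking another pair — E#5 → B##5 — gives the same interval.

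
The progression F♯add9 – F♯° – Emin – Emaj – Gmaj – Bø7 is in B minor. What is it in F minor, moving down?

Cadd9 C° Bbmin Bbmaj Dbmaj Fø7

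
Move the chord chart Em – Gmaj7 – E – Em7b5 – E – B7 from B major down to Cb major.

Fbm Abbmaj7 Fb Fbm7b5 Fb Cb7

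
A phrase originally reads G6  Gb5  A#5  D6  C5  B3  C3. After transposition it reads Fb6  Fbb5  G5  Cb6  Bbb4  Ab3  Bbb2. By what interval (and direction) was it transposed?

From G6 to Fb6 is 2 letter names — a second of some quality.
Fb6 to G6 is 3 semitones, which makes it an augmented second; the second version is lower, so the direction is down.
Checking another pair — C3 → Bbb2 — gives the same interval.

down an augmented second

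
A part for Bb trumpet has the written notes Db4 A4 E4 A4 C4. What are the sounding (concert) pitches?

Cb4 G4 D4 G4 Bb3

Written C4 on the Bb trumpet sounds as Bb3, a major second lower; apply that shift to every note.
Db4 becomes Cb4
A4 becomes G4
E4 becomes D4
A4 becomes G4
C4 becomes Bb3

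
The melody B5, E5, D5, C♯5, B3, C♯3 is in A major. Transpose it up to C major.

From A up to C is a minor third; apply that to each pitch.
B5 to D6
E5 to G5
D5 to F5
C#5 to E5
B3 to D4
C#3 to E3

D6 G5 F5 E5 D4 E3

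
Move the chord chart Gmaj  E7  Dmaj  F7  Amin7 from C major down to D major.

Amaj F#7 Emaj G7 Bmin7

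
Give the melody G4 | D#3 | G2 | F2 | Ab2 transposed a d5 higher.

Db5 A3 Db3 Cb3 Ebb3

G4 becomes Db5
D#3 becomes A3
G2 becomes Db3
F2 becomes Cb3
Ab2 becomes Ebb3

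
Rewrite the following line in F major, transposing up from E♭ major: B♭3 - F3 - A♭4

From E♭ up to F is a major second; apply that to each pitch.
Bb3 to C4
F3 to G3
Ab4 to Bb4

C4 G3 Bb4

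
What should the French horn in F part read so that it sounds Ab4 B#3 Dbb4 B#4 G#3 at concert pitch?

The French horn in F sounds a perfect fifth below written, so the written part must be a perfect fifth above concert — transpose each note up.
Ab4 becomes Eb5
B#3 becomes F##4
Dbb4 becomes Abb4
B#4 becomes F##5
G#3 becomes D#4

Eb5 F##4 Abb4 F##5 D#4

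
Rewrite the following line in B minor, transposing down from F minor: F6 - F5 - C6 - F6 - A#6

F minor to B minor down is a diminished fifth, so every note moves down by that interval.
F6 to B5
F5 to B4
C6 to F#5
F6 to B5
A#6 to D##6

B5 B4 F#5 B5 D##6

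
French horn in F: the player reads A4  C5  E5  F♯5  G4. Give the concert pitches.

Written C4 on the French horn in F sounds as F3, a perfect fifth lower; apply that shift to every note.
A4 becomes D4
C5 becomes F4
E5 becomes A4
F#5 becomes B4
G4 becomes C4

D4 F4 A4 B4 C4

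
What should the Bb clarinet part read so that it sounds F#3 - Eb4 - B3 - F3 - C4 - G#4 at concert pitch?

G#3 F4 C#4 G3 D4 A#4

The Bb clarinet sounds a major second below written, so the written part must be a major second above concert — transpose each note up.
F#3 → G#3
Eb4 → F4
B3 → C#4
F3 → G3
C4 → D4
G#4 → A#4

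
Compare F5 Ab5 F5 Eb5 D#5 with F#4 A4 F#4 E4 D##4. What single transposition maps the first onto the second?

From F5 to F#4 is 8 letter names — an octave of some quality.
F#4 to F5 is 11 semitones, which makes it a diminished octave; the second version is lower, so the direction is down.
Checking another pair — D#5 → D##4 — gives the same interval.

down a diminished octave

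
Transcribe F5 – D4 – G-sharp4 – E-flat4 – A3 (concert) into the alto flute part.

Bb5 G4 C#5 Ab4 D4

The alto flute sounds a perfect fourth below written, so the written part must be a perfect fourth above concert — transpose each note up.
F5 → Bb5
D4 → G4
G#4 → C#5
Eb4 → Ab4
A3 → D4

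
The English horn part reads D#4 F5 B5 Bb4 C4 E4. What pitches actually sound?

Written C4 on the English horn sounds as F3, a perfect fifth lower; apply that shift to every note.
D#4 → G#3
F5 → Bb4
B5 → E5
Bb4 → Eb4
C4 → F3
E4 → A3

G#3 Bb4 E5 Eb4 F3 A3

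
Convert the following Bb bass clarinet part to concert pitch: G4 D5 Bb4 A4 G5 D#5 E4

The Bb bass clarinet sounds a major ninth below written, so transpose each written note down a major ninth.
G4 → F3
D5 → C4
Bb4 → Ab3
A4 → G3
G5 → F4
D#5 → C#4
E4 → D3

F3 C4 Ab3 G3 F4 C#4 D3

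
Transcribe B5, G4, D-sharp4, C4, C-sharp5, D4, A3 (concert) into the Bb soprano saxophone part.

C#6 A4 E#4 D4 D#5 E4 B3

The Bb soprano saxophone sounds a major second below written, so the written part must be a major second above concert — transpose each note up.
B5 -> C#6
G4 -> A4
D#4 -> E#4
C4 -> D4
C#5 -> D#5
D4 -> E4
A3 -> B3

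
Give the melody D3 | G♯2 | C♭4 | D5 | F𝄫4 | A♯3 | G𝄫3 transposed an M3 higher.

F#3 B#2 Eb4 F#5 Abb4 C##4 Bbb3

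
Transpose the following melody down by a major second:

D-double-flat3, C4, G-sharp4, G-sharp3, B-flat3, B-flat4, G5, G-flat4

Cbb3 Bb3 F#4 F#3 Ab3 Ab4 F5 Fb4

A major second down from Dbb3 gives Cbb3.
C4: a second down reaches B, and 2 semitones makes it Bb3.
G#4: a second down reaches F, and 2 semitones makes it F#4.
G#3: a second down reaches F, and 2 semitones makes it F#3.
Bb3: a second down reaches A, and 2 semitones makes it Ab3.
Bb4: a second down reaches A, and 2 semitones makes it Ab4.
G5 down a major second is F5.
A major second down from Gb4 gives Fb4.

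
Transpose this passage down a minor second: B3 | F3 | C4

A#3 E3 B3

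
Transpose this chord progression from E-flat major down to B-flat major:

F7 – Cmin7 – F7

E-flat major down to B-flat major is a perfect fourth; each chord root moves by that interval while the quality stays the same.
F7: root F down a perfect fourth → C, giving C7.
Cmin7: root C down a perfect fourth → G, giving Gmin7.
F7: root F down a perfect fourth → C, giving C7.

C7 Gmin7 C7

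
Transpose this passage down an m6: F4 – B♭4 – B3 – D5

A3 D4 D#3 F#4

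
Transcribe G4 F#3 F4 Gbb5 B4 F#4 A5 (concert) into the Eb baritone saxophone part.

Written C4 sounds as Eb2 on the Eb baritone saxophone, so concert pitches are written a major thirteenth up.
G4 to E6
F#3 to D#5
F4 to D6
Gbb5 to Ebb7
B4 to G#6
F#4 to D#6
A5 to F#7

E6 D#5 D6 Ebb7 G#6 D#6 F#7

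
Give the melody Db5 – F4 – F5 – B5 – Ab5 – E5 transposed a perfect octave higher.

Db5 up a perfect octave is Db6.
F4 up a perfect octave is F5.
F5: an octave up reaches F, and 12 semitones makes it F6.
A perfect octave up from B5 gives B6.
Ab5 up a perfect octave is Ab6.
E5: an octave up reaches E, and 12 semitones makes it E6.

Db6 F5 F6 B6 Ab6 E6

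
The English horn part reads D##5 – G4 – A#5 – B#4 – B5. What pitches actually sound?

The English horn sounds a perfect fifth below written, so transpose each written note down a perfect fifth.
D##5 → G##4
G4 → C4
A#5 → D#5
B#4 → E#4
B5 → E5

G##4 C4 D#5 E#4 E5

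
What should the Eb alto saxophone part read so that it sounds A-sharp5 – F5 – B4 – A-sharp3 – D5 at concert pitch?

F##6 D6 G#5 F##4 B5

The Eb alto saxophone sounds a major sixth below written, so the written part must be a major sixth above concert — transpose each note up.
A#5 becomes F##6
F5 becomes D6
B4 becomes G#5
A#3 becomes F##4
D5 becomes B5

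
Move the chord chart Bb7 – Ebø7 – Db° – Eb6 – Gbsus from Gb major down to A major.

Gb major down to A major is a diminished seventh; each chord root moves by that interval while the quality stays the same.
Bb7: root Bb down a diminished seventh → C#, giving C#7.
Ebø7: root Eb down a diminished seventh → F#, giving F#ø7.
Db°: root Db down a diminished seventh → E, giving E°.
Eb6: root Eb down a diminished seventh → F#, giving F#6.
Gbsus: root Gb down a diminished seventh → A, giving Asus.

C#7 F#ø7 E° F#6 Asus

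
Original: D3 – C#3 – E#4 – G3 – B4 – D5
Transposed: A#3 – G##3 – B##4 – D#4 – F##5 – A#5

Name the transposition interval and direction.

up an augmented fifth

From D3 to A#3 is 5 letter names — a fifth of some quality.
D3 to A#3 is 8 semitones, which makes it an augmented fifth; the second version is higher, so the direction is up.
Checking another pair — D5 → A#5 — gives the same interval.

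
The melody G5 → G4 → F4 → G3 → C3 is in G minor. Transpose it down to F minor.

F5 F4 Eb4 F3 Bb2

From G down to F is a major second; apply that to each pitch.
G5 gives F5
G4 gives F4
F4 gives Eb4
G3 gives F3
C3 gives Bb2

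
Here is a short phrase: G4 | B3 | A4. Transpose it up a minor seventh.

F5 A4 G5

G4 up a minor seventh is F5.
B3 up a minor seventh is A4.
A4: a seventh up reaches G, and 10 semitones makes it G5.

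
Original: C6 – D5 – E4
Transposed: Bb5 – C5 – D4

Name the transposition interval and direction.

down a major second

Take the first pair: C6 → Bb5. C to B spans 2 letter names, so the interval is some kind of second.
Bb5 to C6 is 2 semitones, which makes it a major second; the second version is lower, so the direction is down.
Checking another pair — E4 → D4 — gives the same interval.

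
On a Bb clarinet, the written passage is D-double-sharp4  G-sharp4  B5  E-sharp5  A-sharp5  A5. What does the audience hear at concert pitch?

Written C4 on the Bb clarinet sounds as Bb3, a major second lower; apply that shift to every note.
D##4 → C##4
G#4 → F#4
B5 → A5
E#5 → D#5
A#5 → G#5
A5 → G5

C##4 F#4 A5 D#5 G#5 G5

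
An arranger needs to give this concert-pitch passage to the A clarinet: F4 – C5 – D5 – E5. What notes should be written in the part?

Ab4 Eb5 F5 G5

Written C4 sounds as A3 on the A clarinet, so concert pitches are written a minor third up.
F4 becomes Ab4
C5 becomes Eb5
D5 becomes F5
E5 becomes G5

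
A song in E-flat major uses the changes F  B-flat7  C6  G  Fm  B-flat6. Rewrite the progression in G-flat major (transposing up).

E-flat major up to G-flat major is a minor third; each chord root moves by that interval while the quality stays the same.
F: root F up a minor third → Ab, giving Ab.
B-flat7: root B-flat up a minor third → Db, giving Db7.
C6: root C up a minor third → Eb, giving Eb6.
G: root G up a minor third → Bb, giving Bb.
Fm: root F up a minor third → Ab, giving Abm.
B-flat6: root B-flat up a minor third → Db, giving Db6.

Ab Db7 Eb6 Bb Abm Db6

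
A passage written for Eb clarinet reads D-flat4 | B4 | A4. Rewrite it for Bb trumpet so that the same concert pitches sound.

First find concert pitch: the Eb clarinet sounds a minor third above written, so D-flat4 B4 A4 sounds Fb4 D5 C5.
Then write for Bb trumpet: it sounds a major second below written, so the part must be a major second above concert.
Fb4 → Gb4
D5 → E5
C5 → D5

Gb4 E5 D5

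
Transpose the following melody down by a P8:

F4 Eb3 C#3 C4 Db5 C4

F4: an octave down reaches F, and 12 semitones makes it F3.
A perfect octave down from Eb3 gives Eb2.
C#3: an octave down reaches C, and 12 semitones makes it C#2.
C4: an octave down reaches C, and 12 semitones makes it C3.
Db5: an octave down reaches D, and 12 semitones makes it Db4.
C4 down a perfect octave is C3.

F3 Eb2 C#2 C3 Db4 C3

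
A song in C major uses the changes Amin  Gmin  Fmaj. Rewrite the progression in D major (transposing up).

Bmin Amin Gmaj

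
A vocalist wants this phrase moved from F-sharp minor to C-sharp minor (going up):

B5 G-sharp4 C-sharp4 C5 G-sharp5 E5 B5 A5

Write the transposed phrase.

F#6 D#5 G#4 G5 D#6 B5 F#6 E6

F-sharp minor to C-sharp minor up is a perfect fifth, so every note moves up by that interval.
B5 gives F#6
G#4 gives D#5
C#4 gives G#4
C5 gives G5
G#5 gives D#6
E5 gives B5
B5 gives F#6
A5 gives E6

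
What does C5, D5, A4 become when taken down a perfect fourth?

C5: a fourth down reaches G, and 5 semitones makes it G4.
A perfect fourth down from D5 gives A4.
A4 down a perfect fourth is E4.

G4 A4 E4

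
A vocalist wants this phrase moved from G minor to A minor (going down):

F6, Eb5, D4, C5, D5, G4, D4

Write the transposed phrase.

G5 F4 E3 D4 E4 A3 E3

From G down to A is a minor seventh; apply that to each pitch.
F6 → G5
Eb5 → F4
D4 → E3
C5 → D4
D5 → E4
G4 → A3
D4 → E3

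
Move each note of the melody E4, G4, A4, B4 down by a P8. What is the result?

E3 G3 A3 B3

E4 down a perfect octave is E3.
G4: an octave down reaches G, and 12 semitones makes it G3.
A perfect octave down from A4 gives A3.
B4 down a perfect octave is B3.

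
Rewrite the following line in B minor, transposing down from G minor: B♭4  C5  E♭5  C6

G minor to B minor down is a minor sixth, so every note moves down by that interval.
Bb4 -> D4
C5 -> E4
Eb5 -> G4
C6 -> E5

D4 E4 G4 E5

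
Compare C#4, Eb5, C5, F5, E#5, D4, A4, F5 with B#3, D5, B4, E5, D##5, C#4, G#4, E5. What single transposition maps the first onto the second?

Take the first pair: C#4 → B#3. C to B spans 2 letter names, so the interval is some kind of second.
B#3 to C#4 is 1 semitone, which makes it a minor second; the second version is lower, so the direction is down.
Checking another pair — F5 → E5 — gives the same interval.

down a minor second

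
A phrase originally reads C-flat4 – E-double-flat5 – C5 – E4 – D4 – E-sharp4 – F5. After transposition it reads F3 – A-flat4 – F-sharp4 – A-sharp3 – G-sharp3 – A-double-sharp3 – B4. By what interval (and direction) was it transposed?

down a diminished fifth

Take the first pair: Cb4 → F3. C to F spans 5 letter names, so the interval is some kind of fifth.
F3 to Cb4 is 6 semitones, which makes it a diminished fifth; the second version is lower, so the direction is down.
Checking another pair — F5 → B4 — gives the same interval.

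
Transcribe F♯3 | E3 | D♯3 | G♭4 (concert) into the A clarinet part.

A3 G3 F#3 Bbb4

The A clarinet sounds a minor third below written, so the written part must be a minor third above concert — transpose each note up.
F#3 → A3
E3 → G3
D#3 → F#3
Gb4 → Bbb4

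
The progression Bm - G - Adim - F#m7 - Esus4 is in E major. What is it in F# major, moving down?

C#m A Bdim G#m7 F#sus4

E major down to F# major is a minor seventh; each chord root moves by that interval while the quality stays the same.
Bm: root B down a minor seventh → C#, giving C#m.
G: root G down a minor seventh → A, giving A.
Adim: root A down a minor seventh → B, giving Bdim.
F#m7: root F# down a minor seventh → G#, giving G#m7.
Esus4: root E down a minor seventh → F#, giving F#sus4.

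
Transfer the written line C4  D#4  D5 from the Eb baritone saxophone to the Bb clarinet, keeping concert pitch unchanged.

First find concert pitch: the Eb baritone saxophone sounds a major thirteenth below written, so C4 D#4 D5 sounds Eb2 F#2 F3.
Then write for Bb clarinet: it sounds a major second below written, so the part must be a major second above concert.
Eb2 → F2
F#2 → G#2
F3 → G3

F2 G#2 G3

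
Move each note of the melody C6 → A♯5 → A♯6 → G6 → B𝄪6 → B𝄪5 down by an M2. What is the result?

A major second down from C6 gives Bb5.
A#5 down a major second is G#5.
A#6: a second down reaches G, and 2 semitones makes it G#6.
A major second down from G6 gives F6.
B##6 down a major second is A##6.
A major second down from B##5 gives A##5.

Bb5 G#5 G#6 F6 A##6 A##5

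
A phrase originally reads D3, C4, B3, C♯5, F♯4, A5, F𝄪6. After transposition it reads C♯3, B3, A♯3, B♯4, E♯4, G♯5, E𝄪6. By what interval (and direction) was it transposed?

down a minor second

Take the first pair: D3 → C#3. D to C spans 2 letter names, so the interval is some kind of second.
C#3 to D3 is 1 semitone, which makes it a minor second; the second version is lower, so the direction is down.
Checking another pair — F##6 → E##6 — gives the same interval.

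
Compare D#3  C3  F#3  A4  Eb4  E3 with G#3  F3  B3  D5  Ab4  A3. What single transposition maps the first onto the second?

up a perfect fourth

Take the first pair: D#3 → G#3. D to G spans 4 letter names, so the interval is some kind of fourth.
D#3 to G#3 is 5 semitones, which makes it a perfect fourth; the second version is higher, so the direction is up.
Checking another pair — E3 → A3 — gives the same interval.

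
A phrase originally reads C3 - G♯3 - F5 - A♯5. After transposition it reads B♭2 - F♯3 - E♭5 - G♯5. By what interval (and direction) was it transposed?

down a major second

From C3 to Bb2 is 2 letter names — a second of some quality.
Bb2 to C3 is 2 semitones, which makes it a major second; the second version is lower, so the direction is down.
Checking another pair — A#5 → G#5 — gives the same interval.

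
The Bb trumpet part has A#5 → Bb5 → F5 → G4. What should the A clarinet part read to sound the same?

B5 Cb6 Gb5 Ab4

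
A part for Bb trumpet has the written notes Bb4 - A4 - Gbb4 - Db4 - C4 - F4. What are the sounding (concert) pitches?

Written C4 on the Bb trumpet sounds as Bb3, a major second lower; apply that shift to every note.
Bb4 -> Ab4
A4 -> G4
Gbb4 -> Fbb4
Db4 -> Cb4
C4 -> Bb3
F4 -> Eb4

Ab4 G4 Fbb4 Cb4 Bb3 Eb4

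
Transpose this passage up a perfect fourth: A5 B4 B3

D6 E5 E4

A5 gives D6
B4 gives E5
B3 gives E4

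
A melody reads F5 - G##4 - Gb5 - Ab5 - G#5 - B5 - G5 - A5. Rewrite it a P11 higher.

Bb6 C##6 Cb7 Db7 C#7 E7 C7 D7

F5: an eleventh up reaches B, and 17 semitones makes it Bb6.
G##4: an eleventh up reaches C, and 17 semitones makes it C##6.
Gb5: an eleventh up reaches C, and 17 semitones makes it Cb7.
Ab5 up a perfect eleventh is Db7.
G#5 up a perfect eleventh is C#7.
A perfect eleventh up from B5 gives E7.
A perfect eleventh up from G5 gives C7.
A5 up a perfect eleventh is D7.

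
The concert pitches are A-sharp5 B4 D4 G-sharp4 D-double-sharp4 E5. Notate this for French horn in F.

E#6 F#5 A4 D#5 A##4 B5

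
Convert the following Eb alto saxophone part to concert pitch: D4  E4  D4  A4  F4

The Eb alto saxophone sounds a major sixth below written, so transpose each written note down a major sixth.
D4 to F3
E4 to G3
D4 to F3
A4 to C4
F4 to Ab3

F3 G3 F3 C4 Ab3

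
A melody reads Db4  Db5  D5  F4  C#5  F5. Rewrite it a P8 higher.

Db5 Db6 D6 F5 C#6 F6

Db4 to Db5
Db5 to Db6
D5 to D6
F4 to F5
C#5 to C#6
F5 to F6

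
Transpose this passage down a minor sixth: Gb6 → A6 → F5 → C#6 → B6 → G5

Bb5 C#6 A4 E#5 D#6 B4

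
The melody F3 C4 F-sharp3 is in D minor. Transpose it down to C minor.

D minor to C minor down is a major second, so every note moves down by that interval.
F3 to Eb3
C4 to Bb3
F#3 to E3

Eb3 Bb3 E3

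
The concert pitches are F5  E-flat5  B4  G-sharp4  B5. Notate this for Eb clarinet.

Written C4 sounds as Eb4 on the Eb clarinet, so concert pitches are written a minor third down.
F5 gives D5
Eb5 gives C5
B4 gives G#4
G#4 gives E#4
B5 gives G#5

D5 C5 G#4 E#4 G#5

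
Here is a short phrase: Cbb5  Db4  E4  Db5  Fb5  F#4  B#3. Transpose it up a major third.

Ebb5 F4 G#4 F5 Ab5 A#4 D##4

Cbb5 -> Ebb5
Db4 -> F4
E4 -> G#4
Db5 -> F5
Fb5 -> Ab5
F#4 -> A#4
B#3 -> D##4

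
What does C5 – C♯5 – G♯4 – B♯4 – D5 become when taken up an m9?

Db6 D6 A5 C#6 Eb6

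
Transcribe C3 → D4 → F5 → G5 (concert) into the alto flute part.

The alto flute sounds a perfect fourth below written, so the written part must be a perfect fourth above concert — transpose each note up.
C3 becomes F3
D4 becomes G4
F5 becomes Bb5
G5 becomes C6

F3 G4 Bb5 C6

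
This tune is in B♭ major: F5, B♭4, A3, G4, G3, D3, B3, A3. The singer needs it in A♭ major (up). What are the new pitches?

Eb6 Ab5 G4 F5 F4 C4 A4 G4

B♭ major to A♭ major up is a minor seventh, so every note moves up by that interval.
F5 gives Eb6
Bb4 gives Ab5
A3 gives G4
G4 gives F5
G3 gives F4
D3 gives C4
B3 gives A4
A3 gives G4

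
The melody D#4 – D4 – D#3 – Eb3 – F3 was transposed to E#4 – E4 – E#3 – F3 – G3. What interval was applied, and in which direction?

Take the first pair: D#4 → E#4. D to E spans 2 letter names, so the interval is some kind of second.
D#4 to E#4 is 2 semitones, which makes it a major second; the second version is higher, so the direction is up.
Checking another pair — F3 → G3 — gives the same interval.

up a major second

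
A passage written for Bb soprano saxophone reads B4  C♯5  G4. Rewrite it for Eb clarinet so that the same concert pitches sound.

First find concert pitch: the Bb soprano saxophone sounds a major second below written, so B4 C♯5 G4 sounds A4 B4 F4.
Then write for Eb clarinet: it sounds a minor third above written, so the part must be a minor third below concert.
A4 → F#4
B4 → G#4
F4 → D4

F#4 G#4 D4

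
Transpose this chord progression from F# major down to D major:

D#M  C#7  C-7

BM A7 Ab-7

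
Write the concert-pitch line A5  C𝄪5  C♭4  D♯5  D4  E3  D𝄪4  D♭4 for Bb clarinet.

B5 D##5 Db4 E#5 E4 F#3 E##4 Eb4

The Bb clarinet sounds a major second below written, so the written part must be a major second above concert — transpose each note up.
A5 becomes B5
C##5 becomes D##5
Cb4 becomes Db4
D#5 becomes E#5
D4 becomes E4
E3 becomes F#3
D##4 becomes E##4
Db4 becomes Eb4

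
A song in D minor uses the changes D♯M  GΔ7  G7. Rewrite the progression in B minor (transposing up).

B#M EΔ7 E7

D minor up to B minor is a major sixth; each chord root moves by that interval while the quality stays the same.
D♯M: root D♯ up a major sixth → B#, giving B#M.
GΔ7: root G up a major sixth → E, giving EΔ7.
G7: root G up a major sixth → E, giving E7.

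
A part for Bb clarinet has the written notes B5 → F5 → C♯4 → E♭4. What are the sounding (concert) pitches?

A5 Eb5 B3 Db4

The Bb clarinet sounds a major second below written, so transpose each written note down a major second.
B5 -> A5
F5 -> Eb5
C#4 -> B3
Eb4 -> Db4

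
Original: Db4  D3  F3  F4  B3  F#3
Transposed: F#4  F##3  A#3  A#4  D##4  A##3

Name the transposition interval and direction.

up an augmented third

From Db4 to F#4 is 3 letter names — a third of some quality.
Db4 to F#4 is 5 semitones, which makes it an augmented third; the second version is higher, so the direction is up.
Checking another pair — F#3 → A##3 — gives the same interval.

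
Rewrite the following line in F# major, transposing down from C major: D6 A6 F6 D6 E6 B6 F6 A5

C major to F# major down is a diminished fifth, so every note moves down by that interval.
D6 gives G#5
A6 gives D#6
F6 gives B5
D6 gives G#5
E6 gives A#5
B6 gives E#6
F6 gives B5
A5 gives D#5

G#5 D#6 B5 G#5 A#5 E#6 B5 D#5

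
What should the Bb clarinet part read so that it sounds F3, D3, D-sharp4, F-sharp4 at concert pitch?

Written C4 sounds as Bb3 on the Bb clarinet, so concert pitches are written a major second up.
F3 -> G3
D3 -> E3
D#4 -> E#4
F#4 -> G#4

G3 E3 E#4 G#4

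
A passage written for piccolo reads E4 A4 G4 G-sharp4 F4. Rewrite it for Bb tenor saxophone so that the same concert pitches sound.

F#6 B6 A6 A#6 G6

First find concert pitch: the piccolo sounds a perfect octave above written, so E4 A4 G4 G-sharp4 F4 sounds E5 A5 G5 G#5 F5.
Then write for Bb tenor saxophone: it sounds a major ninth below written, so the part must be a major ninth above concert.
E5 → F#6
A5 → B6
G5 → A6
G#5 → A#6
F5 → G6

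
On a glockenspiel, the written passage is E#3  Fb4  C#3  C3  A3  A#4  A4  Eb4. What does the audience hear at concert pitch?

E#5 Fb6 C#5 C5 A5 A#6 A6 Eb6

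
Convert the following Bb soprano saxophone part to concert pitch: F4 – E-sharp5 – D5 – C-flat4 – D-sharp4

Eb4 D#5 C5 Bbb3 C#4

Written C4 on the Bb soprano saxophone sounds as Bb3, a major second lower; apply that shift to every note.
F4 → Eb4
E#5 → D#5
D5 → C5
Cb4 → Bbb3
D#4 → C#4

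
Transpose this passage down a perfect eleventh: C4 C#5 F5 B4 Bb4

G2 G#3 C4 F#3 F3

C4 becomes G2
C#5 becomes G#3
F5 becomes C4
B4 becomes F#3
Bb4 becomes F3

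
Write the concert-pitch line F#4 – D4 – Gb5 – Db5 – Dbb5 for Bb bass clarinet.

G#5 E5 Ab6 Eb6 Ebb6

Written C4 sounds as Bb2 on the Bb bass clarinet, so concert pitches are written a major ninth up.
F#4 -> G#5
D4 -> E5
Gb5 -> Ab6
Db5 -> Eb6
Dbb5 -> Ebb6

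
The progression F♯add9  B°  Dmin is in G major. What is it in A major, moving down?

G#add9 C#° Emin

G major down to A major is a minor seventh; each chord root moves by that interval while the quality stays the same.
F♯add9: root F♯ down a minor seventh → G#, giving G#add9.
B°: root B down a minor seventh → C#, giving C#°.
Dmin: root D down a minor seventh → E, giving Emin.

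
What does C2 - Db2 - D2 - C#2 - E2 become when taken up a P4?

F2 Gb2 G2 F#2 A2

C2 -> F2
Db2 -> Gb2
D2 -> G2
C#2 -> F#2
E2 -> A2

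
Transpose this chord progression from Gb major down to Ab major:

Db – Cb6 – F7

Eb Db6 G7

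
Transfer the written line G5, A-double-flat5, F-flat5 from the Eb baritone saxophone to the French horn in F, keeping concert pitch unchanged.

F4 Gbb4 Ebb4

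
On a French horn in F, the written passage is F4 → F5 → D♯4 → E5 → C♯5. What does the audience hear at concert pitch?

Bb3 Bb4 G#3 A4 F#4

The French horn in F sounds a perfect fifth below written, so transpose each written note down a perfect fifth.
F4 to Bb3
F5 to Bb4
D#4 to G#3
E5 to A4
C#5 to F#4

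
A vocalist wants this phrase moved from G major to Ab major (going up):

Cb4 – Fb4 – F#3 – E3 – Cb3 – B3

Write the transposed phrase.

From G up to Ab is a minor second; apply that to each pitch.
Cb4 becomes Dbb4
Fb4 becomes Gbb4
F#3 becomes G3
E3 becomes F3
Cb3 becomes Dbb3
B3 becomes C4

Dbb4 Gbb4 G3 F3 Dbb3 C4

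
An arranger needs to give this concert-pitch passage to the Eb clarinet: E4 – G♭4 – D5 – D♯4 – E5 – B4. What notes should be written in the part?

Written C4 sounds as Eb4 on the Eb clarinet, so concert pitches are written a minor third down.
E4 to C#4
Gb4 to Eb4
D5 to B4
D#4 to B#3
E5 to C#5
B4 to G#4

C#4 Eb4 B4 B#3 C#5 G#4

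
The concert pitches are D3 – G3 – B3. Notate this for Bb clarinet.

Written C4 sounds as Bb3 on the Bb clarinet, so concert pitches are written a major second up.
D3 to E3
G3 to A3
B3 to C#4

E3 A3 C#4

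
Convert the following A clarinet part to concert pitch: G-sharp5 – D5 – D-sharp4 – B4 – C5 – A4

E#5 B4 B#3 G#4 A4 F#4

Written C4 on the A clarinet sounds as A3, a minor third lower; apply that shift to every note.
G#5 becomes E#5
D5 becomes B4
D#4 becomes B#3
B4 becomes G#4
C5 becomes A4
A4 becomes F#4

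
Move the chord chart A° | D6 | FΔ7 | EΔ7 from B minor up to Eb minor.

B minor up to Eb minor is a diminished fourth; each chord root moves by that interval while the quality stays the same.
A°: root A up a diminished fourth → Db, giving Db°.
D6: root D up a diminished fourth → Gb, giving Gb6.
FΔ7: root F up a diminished fourth → Bbb, giving BbbΔ7.
EΔ7: root E up a diminished fourth → Ab, giving AbΔ7.

Db° Gb6 BbbΔ7 AbΔ7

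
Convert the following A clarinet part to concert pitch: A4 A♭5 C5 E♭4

F#4 F5 A4 C4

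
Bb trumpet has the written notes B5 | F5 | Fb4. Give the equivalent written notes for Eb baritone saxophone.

F#7 C7 Cb6

First find concert pitch: the Bb trumpet sounds a major second below written, so B5 F5 Fb4 sounds A5 Eb5 Ebb4.
Then write for Eb baritone saxophone: it sounds a major thirteenth below written, so the part must be a major thirteenth above concert.
A5 → F#7
Eb5 → C7
Ebb4 → Cb6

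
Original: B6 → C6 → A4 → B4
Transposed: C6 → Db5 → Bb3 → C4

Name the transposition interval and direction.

From B6 to C6 is 7 letter names — a seventh of some quality.
C6 to B6 is 11 semitones, which makes it a major seventh; the second version is lower, so the direction is down.
Checking another pair — B4 → C4 — gives the same interval.

down a major seventh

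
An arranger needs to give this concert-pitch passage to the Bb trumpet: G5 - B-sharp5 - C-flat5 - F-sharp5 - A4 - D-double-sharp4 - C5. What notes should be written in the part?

The Bb trumpet sounds a major second below written, so the written part must be a major second above concert — transpose each note up.
G5 to A5
B#5 to C##6
Cb5 to Db5
F#5 to G#5
A4 to B4
D##4 to E##4
C5 to D5

A5 C##6 Db5 G#5 B4 E##4 D5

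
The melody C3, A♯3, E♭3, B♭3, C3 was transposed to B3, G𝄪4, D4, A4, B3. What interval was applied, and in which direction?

Take the first pair: C3 → B3. C to B spans 7 letter names, so the interval is some kind of seventh.
C3 to B3 is 11 semitones, which makes it a major seventh; the second version is higher, so the direction is up.
Checking another pair — C3 → B3 — gives the same interval.

up a major seventh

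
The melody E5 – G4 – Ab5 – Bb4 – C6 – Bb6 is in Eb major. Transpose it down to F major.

Eb major to F major down is a minor seventh, so every note moves down by that interval.
E5 becomes F#4
G4 becomes A3
Ab5 becomes Bb4
Bb4 becomes C4
C6 becomes D5
Bb6 becomes C6

F#4 A3 Bb4 C4 D5 C6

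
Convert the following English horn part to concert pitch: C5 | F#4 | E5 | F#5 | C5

F4 B3 A4 B4 F4

Written C4 on the English horn sounds as F3, a perfect fifth lower; apply that shift to every note.
C5 becomes F4
F#4 becomes B3
E5 becomes A4
F#5 becomes B4
C5 becomes F4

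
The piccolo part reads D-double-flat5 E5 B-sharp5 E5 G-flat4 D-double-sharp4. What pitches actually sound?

The piccolo sounds a perfect octave above written, so transpose each written note up a perfect octave.
Dbb5 gives Dbb6
E5 gives E6
B#5 gives B#6
E5 gives E6
Gb4 gives Gb5
D##4 gives D##5

Dbb6 E6 B#6 E6 Gb5 D##5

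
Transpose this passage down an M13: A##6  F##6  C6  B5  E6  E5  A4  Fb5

C##5 A#4 Eb4 D4 G4 G3 C3 Abb3

A##6 -> C##5
F##6 -> A#4
C6 -> Eb4
B5 -> D4
E6 -> G4
E5 -> G3
A4 -> C3
Fb5 -> Abb3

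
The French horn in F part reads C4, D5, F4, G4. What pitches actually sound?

The French horn in F sounds a perfect fifth below written, so transpose each written note down a perfect fifth.
C4 to F3
D5 to G4
F4 to Bb3
G4 to C4

F3 G4 Bb3 C4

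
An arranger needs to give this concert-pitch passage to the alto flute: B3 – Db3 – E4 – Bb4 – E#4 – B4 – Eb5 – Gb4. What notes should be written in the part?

E4 Gb3 A4 Eb5 A#4 E5 Ab5 Cb5

Written C4 sounds as G3 on the alto flute, so concert pitches are written a perfect fourth up.
B3 gives E4
Db3 gives Gb3
E4 gives A4
Bb4 gives Eb5
E#4 gives A#4
B4 gives E5
Eb5 gives Ab5
Gb4 gives Cb5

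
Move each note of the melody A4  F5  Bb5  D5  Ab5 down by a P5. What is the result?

A4 gives D4
F5 gives Bb4
Bb5 gives Eb5
D5 gives G4
Ab5 gives Db5

D4 Bb4 Eb5 G4 Db5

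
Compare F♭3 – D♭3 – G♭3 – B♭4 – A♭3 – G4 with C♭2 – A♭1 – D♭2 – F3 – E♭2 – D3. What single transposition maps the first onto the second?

down a perfect eleventh

From Fb3 to Cb2 is 11 letter names — an eleventh of some quality.
Cb2 to Fb3 is 17 semitones, which makes it a perfect eleventh; the second version is lower, so the direction is down.
Checking another pair — G4 → D3 — gives the same interval.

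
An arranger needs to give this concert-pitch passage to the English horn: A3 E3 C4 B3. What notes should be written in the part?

Written C4 sounds as F3 on the English horn, so concert pitches are written a perfect fifth up.
A3 -> E4
E3 -> B3
C4 -> G4
B3 -> F#4

E4 B3 G4 F#4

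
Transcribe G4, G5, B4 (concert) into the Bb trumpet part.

Written C4 sounds as Bb3 on the Bb trumpet, so concert pitches are written a major second up.
G4 → A4
G5 → A5
B4 → C#5

A4 A5 C#5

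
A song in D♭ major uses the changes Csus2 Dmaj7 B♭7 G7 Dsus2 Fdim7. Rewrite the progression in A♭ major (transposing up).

D♭ major up to A♭ major is a perfect fifth; each chord root moves by that interval while the quality stays the same.
Csus2: root C up a perfect fifth → G, giving Gsus2.
Dmaj7: root D up a perfect fifth → A, giving Amaj7.
B♭7: root B♭ up a perfect fifth → F, giving F7.
G7: root G up a perfect fifth → D, giving D7.
Dsus2: root D up a perfect fifth → A, giving Asus2.
Fdim7: root F up a perfect fifth → C, giving Cdim7.

Gsus2 Amaj7 F7 D7 Asus2 Cdim7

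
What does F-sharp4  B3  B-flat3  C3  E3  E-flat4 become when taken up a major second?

G#4 C#4 C4 D3 F#3 F4

F#4 → G#4
B3 → C#4
Bb3 → C4
C3 → D3
E3 → F#3
Eb4 → F4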